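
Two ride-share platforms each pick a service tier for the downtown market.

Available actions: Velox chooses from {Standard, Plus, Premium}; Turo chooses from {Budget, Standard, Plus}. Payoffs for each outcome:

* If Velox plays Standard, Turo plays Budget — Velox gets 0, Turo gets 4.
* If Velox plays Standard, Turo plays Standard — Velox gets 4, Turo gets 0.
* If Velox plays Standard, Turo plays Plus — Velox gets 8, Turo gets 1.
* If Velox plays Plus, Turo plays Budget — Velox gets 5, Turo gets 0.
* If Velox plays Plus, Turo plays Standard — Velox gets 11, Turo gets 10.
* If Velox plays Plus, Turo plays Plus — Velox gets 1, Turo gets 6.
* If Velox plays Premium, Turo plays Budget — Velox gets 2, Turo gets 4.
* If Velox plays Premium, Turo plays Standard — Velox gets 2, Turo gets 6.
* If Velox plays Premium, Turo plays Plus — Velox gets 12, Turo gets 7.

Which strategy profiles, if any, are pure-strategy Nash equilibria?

Pure-strategy Nash equilibria: (Plus, Standard); (Premium, Plus)

Mark each player's best response to every combination of opponents' strategies; a profile where every player is best-responding is a pure Nash equilibrium.
Velox against Budget: payoffs 0, 5, 2 → best response Plus.
Velox against Standard: payoffs 4, 11, 2 → best response Plus.
Velox against Plus: payoffs 8, 1, 12 → best response Premium.
Turo against Standard: payoffs 4, 0, 1 → best response Budget.
Turo against Plus: payoffs 0, 10, 6 → best response Standard.
Turo against Premium: payoffs 4, 6, 7 → best response Plus.
Mutual best responses: (Plus, Standard); (Premium, Plus).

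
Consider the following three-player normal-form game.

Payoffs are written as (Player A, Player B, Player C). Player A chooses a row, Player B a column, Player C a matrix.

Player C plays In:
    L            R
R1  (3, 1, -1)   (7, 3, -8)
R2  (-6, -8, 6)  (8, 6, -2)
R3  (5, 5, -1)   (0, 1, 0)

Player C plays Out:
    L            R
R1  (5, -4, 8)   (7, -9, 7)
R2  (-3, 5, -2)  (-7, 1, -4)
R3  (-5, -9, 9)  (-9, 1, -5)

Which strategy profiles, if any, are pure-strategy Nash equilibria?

Pure-strategy Nash equilibria: (R1, L, Out) and (R2, R, In)

Check each profile: it is a Nash equilibrium iff no player can strictly gain by switching unilaterally.
(R1, L, In): Player A can switch to R3 (3 → 5). Not NE.
(R1, L, Out): Player A gets 5, best alternative -3; Player B gets -4, best alternative -9; Player C gets 8, best alternative -1. No profitable deviation — NE.
(R1, R, In): Player A can switch to R2 (7 → 8). Not NE.
(R1, R, Out): Player B can switch to L (-9 → -4). Not NE.
(R2, L, In): Player A can switch to R1 (-6 → 3). Not NE.
(R2, L, Out): Player A can switch to R1 (-3 → 5). Not NE.
(R2, R, In): Player A gets 8, best alternative 7; Player B gets 6, best alternative -8; Player C gets -2, best alternative -4. No profitable deviation — NE.
(R2, R, Out): Player A can switch to R1 (-7 → 7). Not NE.
(R3, L, In): Player C can switch to Out (-1 → 9). Not NE.
(R3, L, Out): Player A can switch to R1 (-5 → 5). Not NE.
(R3, R, In): Player A can switch to R1 (0 → 7). Not NE.
(R3, R, Out): Player A can switch to R1 (-9 → 7). Not NE.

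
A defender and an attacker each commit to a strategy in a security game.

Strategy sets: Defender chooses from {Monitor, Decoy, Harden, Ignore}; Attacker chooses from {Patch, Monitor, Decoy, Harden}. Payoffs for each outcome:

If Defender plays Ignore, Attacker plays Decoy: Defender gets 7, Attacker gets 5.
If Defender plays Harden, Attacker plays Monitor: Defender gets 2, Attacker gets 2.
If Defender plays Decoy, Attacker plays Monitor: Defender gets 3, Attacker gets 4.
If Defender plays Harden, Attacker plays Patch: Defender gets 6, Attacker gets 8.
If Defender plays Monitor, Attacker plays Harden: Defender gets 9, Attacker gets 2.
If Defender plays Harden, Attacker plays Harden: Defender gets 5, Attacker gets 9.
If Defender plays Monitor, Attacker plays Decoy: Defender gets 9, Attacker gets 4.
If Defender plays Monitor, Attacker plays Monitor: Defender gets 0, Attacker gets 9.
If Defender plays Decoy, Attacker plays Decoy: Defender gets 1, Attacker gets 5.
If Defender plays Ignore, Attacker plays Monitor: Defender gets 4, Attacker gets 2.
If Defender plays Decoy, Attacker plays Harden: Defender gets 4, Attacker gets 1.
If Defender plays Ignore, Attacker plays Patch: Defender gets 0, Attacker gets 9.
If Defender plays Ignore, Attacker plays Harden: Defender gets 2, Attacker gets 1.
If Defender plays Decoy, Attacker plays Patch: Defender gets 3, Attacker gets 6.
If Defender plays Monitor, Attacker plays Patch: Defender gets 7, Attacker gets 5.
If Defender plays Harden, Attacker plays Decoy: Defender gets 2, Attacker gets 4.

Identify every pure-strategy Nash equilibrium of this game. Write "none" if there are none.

There is no pure-strategy Nash equilibrium.

For each player, find the best response to each opponent profile; mutual best responses are the pure NE.
Defender against Patch: payoffs 7, 3, 6, 0 → best response Monitor.
Defender against Monitor: payoffs 0, 3, 2, 4 → best response Ignore.
Defender against Decoy: payoffs 9, 1, 2, 7 → best response Monitor.
Defender against Harden: payoffs 9, 4, 5, 2 → best response Monitor.
Attacker against Monitor: payoffs 5, 9, 4, 2 → best response Monitor.
Attacker against Decoy: payoffs 6, 4, 5, 1 → best response Patch.
Attacker against Harden: payoffs 8, 2, 4, 9 → best response Harden.
Attacker against Ignore: payoffs 9, 2, 5, 1 → best response Patch.
No profile is a mutual best response for all players.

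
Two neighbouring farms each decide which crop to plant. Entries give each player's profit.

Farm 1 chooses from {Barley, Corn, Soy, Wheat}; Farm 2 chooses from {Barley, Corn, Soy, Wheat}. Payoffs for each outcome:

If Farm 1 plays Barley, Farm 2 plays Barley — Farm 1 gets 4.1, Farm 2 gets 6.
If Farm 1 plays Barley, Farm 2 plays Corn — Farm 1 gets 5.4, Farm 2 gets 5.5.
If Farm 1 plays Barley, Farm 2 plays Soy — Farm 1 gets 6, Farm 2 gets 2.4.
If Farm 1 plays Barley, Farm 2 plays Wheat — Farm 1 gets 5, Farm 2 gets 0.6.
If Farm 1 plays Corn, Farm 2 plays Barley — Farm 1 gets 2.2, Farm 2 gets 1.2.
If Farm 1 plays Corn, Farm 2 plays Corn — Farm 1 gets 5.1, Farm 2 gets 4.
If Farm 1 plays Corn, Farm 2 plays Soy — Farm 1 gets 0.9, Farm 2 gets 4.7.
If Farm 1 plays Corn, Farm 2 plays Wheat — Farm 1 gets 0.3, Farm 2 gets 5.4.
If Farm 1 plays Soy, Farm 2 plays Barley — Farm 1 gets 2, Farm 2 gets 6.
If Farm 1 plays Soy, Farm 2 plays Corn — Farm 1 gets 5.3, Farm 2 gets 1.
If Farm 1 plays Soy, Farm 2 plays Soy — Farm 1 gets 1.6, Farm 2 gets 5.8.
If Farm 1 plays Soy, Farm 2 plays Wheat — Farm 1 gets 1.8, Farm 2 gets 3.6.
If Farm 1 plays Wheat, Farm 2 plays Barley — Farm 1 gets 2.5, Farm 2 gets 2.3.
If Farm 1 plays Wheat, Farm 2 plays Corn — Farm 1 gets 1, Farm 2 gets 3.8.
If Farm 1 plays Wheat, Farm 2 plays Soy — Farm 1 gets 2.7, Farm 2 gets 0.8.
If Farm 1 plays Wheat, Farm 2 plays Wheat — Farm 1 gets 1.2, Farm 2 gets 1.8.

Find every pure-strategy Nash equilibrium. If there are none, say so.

Pure NE: (Barley, Barley)

Mark each player's best response to every combination of opponents' strategies; a profile where every player is best-responding is a pure Nash equilibrium.
Farm 1 against Barley: payoffs 4.1, 2.2, 2, 2.5 → best response Barley.
Farm 1 against Corn: payoffs 5.4, 5.1, 5.3, 1 → best response Barley.
Farm 1 against Soy: payoffs 6, 0.9, 1.6, 2.7 → best response Barley.
Farm 1 against Wheat: payoffs 5, 0.3, 1.8, 1.2 → best response Barley.
Farm 2 against Barley: payoffs 6, 5.5, 2.4, 0.6 → best response Barley.
Farm 2 against Corn: payoffs 1.2, 4, 4.7, 5.4 → best response Wheat.
Farm 2 against Soy: payoffs 6, 1, 5.8, 3.6 → best response Barley.
Farm 2 against Wheat: payoffs 2.3, 3.8, 0.8, 1.8 → best response Corn.
Mutual best responses: (Barley, Barley).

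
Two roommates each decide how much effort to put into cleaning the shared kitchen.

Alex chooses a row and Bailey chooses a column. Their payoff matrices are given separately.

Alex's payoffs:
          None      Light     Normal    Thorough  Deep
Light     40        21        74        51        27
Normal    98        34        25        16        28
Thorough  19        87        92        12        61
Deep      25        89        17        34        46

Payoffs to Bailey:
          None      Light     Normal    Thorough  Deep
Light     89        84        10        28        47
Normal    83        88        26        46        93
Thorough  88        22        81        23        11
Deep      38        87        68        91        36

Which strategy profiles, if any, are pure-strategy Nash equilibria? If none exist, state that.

This game has no pure Nash equilibrium.

Check each profile: it is a Nash equilibrium iff no player can strictly gain by switching unilaterally.
(Light, None): Alex can switch to Normal (40 → 98). Not NE.
(Light, Light): Alex can switch to Normal (21 → 34). Not NE.
(Light, Normal): Alex can switch to Thorough (74 → 92). Not NE.
(Light, Thorough): Bailey can switch to None (28 → 89). Not NE.
(Light, Deep): Alex can switch to Normal (27 → 28). Not NE.
(Normal, None): Bailey can switch to Light (83 → 88). Not NE.
(The remaining 14 profiles each have a profitable deviation by the same check.)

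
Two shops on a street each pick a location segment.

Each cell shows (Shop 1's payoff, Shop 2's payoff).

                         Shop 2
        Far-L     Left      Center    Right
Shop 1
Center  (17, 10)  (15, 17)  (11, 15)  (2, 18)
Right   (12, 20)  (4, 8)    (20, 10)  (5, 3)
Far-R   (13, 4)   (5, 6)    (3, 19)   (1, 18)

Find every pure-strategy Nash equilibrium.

No pure-strategy Nash equilibrium.

(Center, Far-L): Shop 2 can switch to Left (10 → 17). Not NE.
(Center, Left): Shop 2 can switch to Right (17 → 18). Not NE.
(Center, Center): Shop 1 can switch to Right (11 → 20). Not NE.
(Center, Right): Shop 1 can switch to Right (2 → 5). Not NE.
(Right, Far-L): Shop 1 can switch to Center (12 → 17). Not NE.
(Right, Left): Shop 1 can switch to Center (4 → 15). Not NE.
(Right, Center): Shop 2 can switch to Far-L (10 → 20). Not NE.
(Right, Right): Shop 2 can switch to Far-L (3 → 20). Not NE.
(Far-R, Far-L): Shop 1 can switch to Center (13 → 17). Not NE.
(Far-R, Left): Shop 1 can switch to Center (5 → 15). Not NE.
(The remaining 2 profiles each have a profitable deviation by the same check.)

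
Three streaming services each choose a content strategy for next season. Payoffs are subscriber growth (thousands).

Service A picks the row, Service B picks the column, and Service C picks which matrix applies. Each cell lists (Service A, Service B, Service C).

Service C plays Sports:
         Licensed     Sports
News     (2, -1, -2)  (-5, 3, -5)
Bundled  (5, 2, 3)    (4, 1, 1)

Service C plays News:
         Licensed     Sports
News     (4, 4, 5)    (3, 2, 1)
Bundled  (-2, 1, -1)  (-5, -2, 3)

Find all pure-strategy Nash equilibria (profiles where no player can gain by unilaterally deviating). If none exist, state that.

Pure-strategy Nash equilibria: (News, Licensed, News), (Bundled, Licensed, Sports)

Mark each player's best response to every combination of opponents' strategies; a profile where every player is best-responding is a pure Nash equilibrium.
Service A against (Licensed, Sports): payoffs 2, 5 → best response Bundled.
Service A against (Licensed, News): payoffs 4, -2 → best response News.
Service A against (Sports, Sports): payoffs -5, 4 → best response Bundled.
Service A against (Sports, News): payoffs 3, -5 → best response News.
Service B against (News, Sports): payoffs -1, 3 → best response Sports.
Service B against (News, News): payoffs 4, 2 → best response Licensed.
Service B against (Bundled, Sports): payoffs 2, 1 → best response Licensed.
Service B against (Bundled, News): payoffs 1, -2 → best response Licensed.
Service C against (News, Licensed): payoffs -2, 5 → best response News.
Service C against (News, Sports): payoffs -5, 1 → best response News.
Service C against (Bundled, Licensed): payoffs 3, -1 → best response Sports.
Service C against (Bundled, Sports): payoffs 1, 3 → best response News.
Mutual best responses: (News, Licensed, News); (Bundled, Licensed, Sports).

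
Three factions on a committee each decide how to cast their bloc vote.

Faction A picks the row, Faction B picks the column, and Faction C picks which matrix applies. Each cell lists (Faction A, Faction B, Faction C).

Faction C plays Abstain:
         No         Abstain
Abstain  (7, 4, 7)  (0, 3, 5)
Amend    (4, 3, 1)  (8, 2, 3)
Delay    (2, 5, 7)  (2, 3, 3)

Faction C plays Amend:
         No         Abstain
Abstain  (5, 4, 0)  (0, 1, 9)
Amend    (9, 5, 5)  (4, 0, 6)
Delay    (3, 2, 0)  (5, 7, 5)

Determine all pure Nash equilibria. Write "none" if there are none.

Check each profile: it is a Nash equilibrium iff no player can strictly gain by switching unilaterally.
(Abstain, No, Abstain): Faction A gets 7, best alternative 4; Faction B gets 4, best alternative 3; Faction C gets 7, best alternative 0. No profitable deviation — NE.
(Abstain, No, Amend): Faction A can switch to Amend (5 → 9). Not NE.
(Abstain, Abstain, Abstain): Faction A can switch to Amend (0 → 8). Not NE.
(Abstain, Abstain, Amend): Faction A can switch to Amend (0 → 4). Not NE.
(Amend, No, Abstain): Faction A can switch to Abstain (4 → 7). Not NE.
(Amend, No, Amend): Faction A gets 9, best alternative 5; Faction B gets 5, best alternative 0; Faction C gets 5, best alternative 1. No profitable deviation — NE.
(Amend, Abstain, Abstain): Faction B can switch to No (2 → 3). Not NE.
(Amend, Abstain, Amend): Faction A can switch to Delay (4 → 5). Not NE.
(Delay, No, Abstain): Faction A can switch to Abstain (2 → 7). Not NE.
(Delay, No, Amend): Faction A can switch to Abstain (3 → 5). Not NE.
(Delay, Abstain, Abstain): Faction A can switch to Amend (2 → 8). Not NE.
(Delay, Abstain, Amend): Faction A gets 5, best alternative 4; Faction B gets 7, best alternative 2; Faction C gets 5, best alternative 3. No profitable deviation — NE.

The pure Nash equilibria are (Abstain, No, Abstain) and (Amend, No, Amend) and (Delay, Abstain, Amend).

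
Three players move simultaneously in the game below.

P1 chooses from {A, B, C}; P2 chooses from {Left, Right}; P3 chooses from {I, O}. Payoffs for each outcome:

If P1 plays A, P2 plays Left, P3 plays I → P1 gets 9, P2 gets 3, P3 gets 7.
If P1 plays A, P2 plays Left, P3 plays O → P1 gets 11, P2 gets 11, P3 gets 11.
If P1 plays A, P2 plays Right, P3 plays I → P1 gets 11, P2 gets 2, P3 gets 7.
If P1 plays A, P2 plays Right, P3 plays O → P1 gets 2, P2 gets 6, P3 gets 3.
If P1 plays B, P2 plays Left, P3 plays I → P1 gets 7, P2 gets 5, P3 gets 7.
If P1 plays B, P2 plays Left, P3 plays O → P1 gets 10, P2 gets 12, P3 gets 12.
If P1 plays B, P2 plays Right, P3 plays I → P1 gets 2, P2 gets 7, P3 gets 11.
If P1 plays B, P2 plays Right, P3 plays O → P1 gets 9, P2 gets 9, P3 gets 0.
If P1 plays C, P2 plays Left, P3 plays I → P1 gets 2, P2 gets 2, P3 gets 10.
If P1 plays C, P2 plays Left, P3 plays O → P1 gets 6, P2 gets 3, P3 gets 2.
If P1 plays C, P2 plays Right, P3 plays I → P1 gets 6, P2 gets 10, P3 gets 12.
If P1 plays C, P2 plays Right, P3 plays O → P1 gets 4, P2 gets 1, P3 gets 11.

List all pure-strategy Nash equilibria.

P1 against (Left, I): payoffs 9, 7, 2 → best response A.
P1 against (Left, O): payoffs 11, 10, 6 → best response A.
P1 against (Right, I): payoffs 11, 2, 6 → best response A.
P1 against (Right, O): payoffs 2, 9, 4 → best response B.
P2 against (A, I): payoffs 3, 2 → best response Left.
P2 against (A, O): payoffs 11, 6 → best response Left.
P2 against (B, I): payoffs 5, 7 → best response Right.
P2 against (B, O): payoffs 12, 9 → best response Left.
P2 against (C, I): payoffs 2, 10 → best response Right.
P2 against (C, O): payoffs 3, 1 → best response Left.
P3 against (A, Left): payoffs 7, 11 → best response O.
P3 against (A, Right): payoffs 7, 3 → best response I.
P3 against (B, Left): payoffs 7, 12 → best response O.
P3 against (B, Right): payoffs 11, 0 → best response I.
P3 against (C, Left): payoffs 10, 2 → best response I.
P3 against (C, Right): payoffs 12, 11 → best response I.
Mutual best responses: (A, Left, O).

Pure NE: (A, Left, O)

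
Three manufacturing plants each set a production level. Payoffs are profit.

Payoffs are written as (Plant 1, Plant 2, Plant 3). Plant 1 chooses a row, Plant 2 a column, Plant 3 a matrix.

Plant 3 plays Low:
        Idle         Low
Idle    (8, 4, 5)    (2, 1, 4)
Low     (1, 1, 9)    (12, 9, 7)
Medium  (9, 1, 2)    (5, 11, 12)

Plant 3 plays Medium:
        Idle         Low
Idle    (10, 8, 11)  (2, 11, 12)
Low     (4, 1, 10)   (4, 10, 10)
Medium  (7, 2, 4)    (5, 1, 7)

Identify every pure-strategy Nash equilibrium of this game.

There is no pure-strategy Nash equilibrium.

For each strategy profile, look for a profitable unilateral deviation.
(Idle, Idle, Low): Plant 1 can switch to Medium (8 → 9). Not NE.
(Idle, Idle, Medium): Plant 2 can switch to Low (8 → 11). Not NE.
(Idle, Low, Low): Plant 1 can switch to Low (2 → 12). Not NE.
(Idle, Low, Medium): Plant 1 can switch to Low (2 → 4). Not NE.
(Low, Idle, Low): Plant 1 can switch to Idle (1 → 8). Not NE.
(Low, Idle, Medium): Plant 1 can switch to Idle (4 → 10). Not NE.
(Low, Low, Low): Plant 3 can switch to Medium (7 → 10). Not NE.
(Low, Low, Medium): Plant 1 can switch to Medium (4 → 5). Not NE.
(The remaining 4 profiles each have a profitable deviation by the same check.)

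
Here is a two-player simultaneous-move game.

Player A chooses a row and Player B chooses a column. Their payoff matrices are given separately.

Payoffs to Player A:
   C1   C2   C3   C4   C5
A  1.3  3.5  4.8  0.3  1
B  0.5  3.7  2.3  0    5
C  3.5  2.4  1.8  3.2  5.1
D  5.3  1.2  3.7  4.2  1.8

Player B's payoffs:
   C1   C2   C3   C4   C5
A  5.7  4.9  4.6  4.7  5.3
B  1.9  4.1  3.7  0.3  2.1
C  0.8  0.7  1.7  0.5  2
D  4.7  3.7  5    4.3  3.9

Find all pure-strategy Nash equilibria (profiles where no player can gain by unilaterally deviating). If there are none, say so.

The pure Nash equilibria are (B, C2); (C, C5).

For each player, find the best response to each opponent profile; mutual best responses are the pure NE.
Player A against C1: payoffs 1.3, 0.5, 3.5, 5.3 → best response D.
Player A against C2: payoffs 3.5, 3.7, 2.4, 1.2 → best response B.
Player A against C3: payoffs 4.8, 2.3, 1.8, 3.7 → best response A.
Player A against C4: payoffs 0.3, 0, 3.2, 4.2 → best response D.
Player A against C5: payoffs 1, 5, 5.1, 1.8 → best response C.
Player B against A: payoffs 5.7, 4.9, 4.6, 4.7, 5.3 → best response C1.
Player B against B: payoffs 1.9, 4.1, 3.7, 0.3, 2.1 → best response C2.
Player B against C: payoffs 0.8, 0.7, 1.7, 0.5, 2 → best response C5.
Player B against D: payoffs 4.7, 3.7, 5, 4.3, 3.9 → best response C3.
Mutual best responses: (B, C2); (C, C5).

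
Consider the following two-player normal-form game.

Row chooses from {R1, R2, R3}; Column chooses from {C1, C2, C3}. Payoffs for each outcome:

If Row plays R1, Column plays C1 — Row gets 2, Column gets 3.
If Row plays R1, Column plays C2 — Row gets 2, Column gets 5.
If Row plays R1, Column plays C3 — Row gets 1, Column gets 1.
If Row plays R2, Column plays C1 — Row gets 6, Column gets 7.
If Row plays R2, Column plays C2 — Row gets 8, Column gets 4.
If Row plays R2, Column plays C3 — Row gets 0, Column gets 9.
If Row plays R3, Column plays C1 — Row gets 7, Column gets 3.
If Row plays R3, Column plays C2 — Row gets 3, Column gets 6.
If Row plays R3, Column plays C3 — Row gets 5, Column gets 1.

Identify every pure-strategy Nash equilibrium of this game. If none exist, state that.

This game has no pure Nash equilibrium.

Row against C1: payoffs 2, 6, 7 → best response R3.
Row against C2: payoffs 2, 8, 3 → best response R2.
Row against C3: payoffs 1, 0, 5 → best response R3.
Column against R1: payoffs 3, 5, 1 → best response C2.
Column against R2: payoffs 7, 4, 9 → best response C3.
Column against R3: payoffs 3, 6, 1 → best response C2.
No profile is a mutual best response for all players.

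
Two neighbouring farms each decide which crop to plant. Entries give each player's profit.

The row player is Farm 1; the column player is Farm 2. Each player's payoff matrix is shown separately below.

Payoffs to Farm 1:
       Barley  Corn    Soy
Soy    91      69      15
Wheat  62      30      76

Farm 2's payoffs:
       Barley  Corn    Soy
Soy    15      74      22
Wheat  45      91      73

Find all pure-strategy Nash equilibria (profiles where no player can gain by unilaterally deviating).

Pure NE: (Soy, Corn)

(Soy, Barley): Farm 2 can switch to Corn (15 → 74). Not NE.
(Soy, Corn): Farm 1 gets 69, best alternative 30; Farm 2 gets 74, best alternative 22. No profitable deviation — NE.
(Soy, Soy): Farm 1 can switch to Wheat (15 → 76). Not NE.
(Wheat, Barley): Farm 1 can switch to Soy (62 → 91). Not NE.
(Wheat, Corn): Farm 1 can switch to Soy (30 → 69). Not NE.
(Wheat, Soy): Farm 2 can switch to Corn (73 → 91). Not NE.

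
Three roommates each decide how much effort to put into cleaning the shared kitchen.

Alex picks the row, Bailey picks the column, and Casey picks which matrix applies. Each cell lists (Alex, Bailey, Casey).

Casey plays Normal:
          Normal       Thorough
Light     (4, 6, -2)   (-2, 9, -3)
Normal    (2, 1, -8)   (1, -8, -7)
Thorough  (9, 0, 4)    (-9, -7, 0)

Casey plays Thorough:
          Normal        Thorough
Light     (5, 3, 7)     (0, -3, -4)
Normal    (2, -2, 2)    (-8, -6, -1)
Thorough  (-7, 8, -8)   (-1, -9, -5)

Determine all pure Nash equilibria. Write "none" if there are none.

(Light, Normal, Thorough) and (Thorough, Normal, Normal)

Mark each player's best response to every combination of opponents' strategies; a profile where every player is best-responding is a pure Nash equilibrium.
Alex against (Normal, Normal): payoffs 4, 2, 9 → best response Thorough.
Alex against (Normal, Thorough): payoffs 5, 2, -7 → best response Light.
Alex against (Thorough, Normal): payoffs -2, 1, -9 → best response Normal.
Alex against (Thorough, Thorough): payoffs 0, -8, -1 → best response Light.
Bailey against (Light, Normal): payoffs 6, 9 → best response Thorough.
Bailey against (Light, Thorough): payoffs 3, -3 → best response Normal.
Bailey against (Normal, Normal): payoffs 1, -8 → best response Normal.
Bailey against (Normal, Thorough): payoffs -2, -6 → best response Normal.
Bailey against (Thorough, Normal): payoffs 0, -7 → best response Normal.
Bailey against (Thorough, Thorough): payoffs 8, -9 → best response Normal.
Casey against (Light, Normal): payoffs -2, 7 → best response Thorough.
Casey against (Light, Thorough): payoffs -3, -4 → best response Normal.
Casey against (Normal, Normal): payoffs -8, 2 → best response Thorough.
Casey against (Normal, Thorough): payoffs -7, -1 → best response Thorough.
Casey against (Thorough, Normal): payoffs 4, -8 → best response Normal.
Casey against (Thorough, Thorough): payoffs 0, -5 → best response Normal.
Mutual best responses: (Light, Normal, Thorough); (Thorough, Normal, Normal).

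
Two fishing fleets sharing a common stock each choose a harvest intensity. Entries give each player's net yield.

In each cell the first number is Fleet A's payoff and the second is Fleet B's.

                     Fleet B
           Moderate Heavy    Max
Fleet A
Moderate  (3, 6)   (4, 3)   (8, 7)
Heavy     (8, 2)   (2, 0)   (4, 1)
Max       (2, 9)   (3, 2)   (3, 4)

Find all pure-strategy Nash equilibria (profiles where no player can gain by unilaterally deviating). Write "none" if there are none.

Mark each player's best response to every combination of opponents' strategies; a profile where every player is best-responding is a pure Nash equilibrium.
Fleet A against Moderate: payoffs 3, 8, 2 → best response Heavy.
Fleet A against Heavy: payoffs 4, 2, 3 → best response Moderate.
Fleet A against Max: payoffs 8, 4, 3 → best response Moderate.
Fleet B against Moderate: payoffs 6, 3, 7 → best response Max.
Fleet B against Heavy: payoffs 2, 0, 1 → best response Moderate.
Fleet B against Max: payoffs 9, 2, 4 → best response Moderate.
Mutual best responses: (Moderate, Max); (Heavy, Moderate).

The pure Nash equilibria are (Moderate, Max), (Heavy, Moderate).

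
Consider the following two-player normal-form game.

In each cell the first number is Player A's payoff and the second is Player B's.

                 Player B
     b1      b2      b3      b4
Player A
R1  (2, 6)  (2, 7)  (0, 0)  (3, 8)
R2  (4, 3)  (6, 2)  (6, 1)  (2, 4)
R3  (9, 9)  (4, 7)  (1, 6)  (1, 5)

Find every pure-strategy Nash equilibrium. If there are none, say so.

Pure-strategy Nash equilibria: (R1, b4) and (R3, b1)

Player A against b1: payoffs 2, 4, 9 → best response R3.
Player A against b2: payoffs 2, 6, 4 → best response R2.
Player A against b3: payoffs 0, 6, 1 → best response R2.
Player A against b4: payoffs 3, 2, 1 → best response R1.
Player B against R1: payoffs 6, 7, 0, 8 → best response b4.
Player B against R2: payoffs 3, 2, 1, 4 → best response b4.
Player B against R3: payoffs 9, 7, 6, 5 → best response b1.
Mutual best responses: (R1, b4); (R3, b1).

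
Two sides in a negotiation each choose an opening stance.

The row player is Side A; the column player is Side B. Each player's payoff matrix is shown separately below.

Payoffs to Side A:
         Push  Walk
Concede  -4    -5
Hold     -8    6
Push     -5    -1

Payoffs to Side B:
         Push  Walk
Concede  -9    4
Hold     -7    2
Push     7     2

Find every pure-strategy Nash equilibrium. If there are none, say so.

Pure NE: (Hold, Walk)

(Concede, Push): Side B can switch to Walk (-9 → 4). Not NE.
(Concede, Walk): Side A can switch to Hold (-5 → 6). Not NE.
(Hold, Push): Side A can switch to Concede (-8 → -4). Not NE.
(Hold, Walk): Side A gets 6, best alternative -1; Side B gets 2, best alternative -7. No profitable deviation — NE.
(Push, Push): Side A can switch to Concede (-5 → -4). Not NE.
(Push, Walk): Side A can switch to Hold (-1 → 6). Not NE.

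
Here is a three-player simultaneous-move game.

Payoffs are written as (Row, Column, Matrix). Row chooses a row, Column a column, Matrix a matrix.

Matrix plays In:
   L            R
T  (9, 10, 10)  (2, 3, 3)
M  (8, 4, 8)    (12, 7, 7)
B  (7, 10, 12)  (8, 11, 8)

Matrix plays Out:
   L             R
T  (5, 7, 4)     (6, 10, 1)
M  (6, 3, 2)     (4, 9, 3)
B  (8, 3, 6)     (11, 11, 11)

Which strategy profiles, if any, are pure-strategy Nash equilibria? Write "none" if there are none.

(T, L, In), (M, R, In), (B, R, Out)

Mark each player's best response to every combination of opponents' strategies; a profile where every player is best-responding is a pure Nash equilibrium.
Row against (L, In): payoffs 9, 8, 7 → best response T.
Row against (L, Out): payoffs 5, 6, 8 → best response B.
Row against (R, In): payoffs 2, 12, 8 → best response M.
Row against (R, Out): payoffs 6, 4, 11 → best response B.
Column against (T, In): payoffs 10, 3 → best response L.
Column against (T, Out): payoffs 7, 10 → best response R.
Column against (M, In): payoffs 4, 7 → best response R.
Column against (M, Out): payoffs 3, 9 → best response R.
Column against (B, In): payoffs 10, 11 → best response R.
Column against (B, Out): payoffs 3, 11 → best response R.
Matrix against (T, L): payoffs 10, 4 → best response In.
Matrix against (T, R): payoffs 3, 1 → best response In.
Matrix against (M, L): payoffs 8, 2 → best response In.
Matrix against (M, R): payoffs 7, 3 → best response In.
Matrix against (B, L): payoffs 12, 6 → best response In.
Matrix against (B, R): payoffs 8, 11 → best response Out.
Mutual best responses: (T, L, In); (M, R, In); (B, R, Out).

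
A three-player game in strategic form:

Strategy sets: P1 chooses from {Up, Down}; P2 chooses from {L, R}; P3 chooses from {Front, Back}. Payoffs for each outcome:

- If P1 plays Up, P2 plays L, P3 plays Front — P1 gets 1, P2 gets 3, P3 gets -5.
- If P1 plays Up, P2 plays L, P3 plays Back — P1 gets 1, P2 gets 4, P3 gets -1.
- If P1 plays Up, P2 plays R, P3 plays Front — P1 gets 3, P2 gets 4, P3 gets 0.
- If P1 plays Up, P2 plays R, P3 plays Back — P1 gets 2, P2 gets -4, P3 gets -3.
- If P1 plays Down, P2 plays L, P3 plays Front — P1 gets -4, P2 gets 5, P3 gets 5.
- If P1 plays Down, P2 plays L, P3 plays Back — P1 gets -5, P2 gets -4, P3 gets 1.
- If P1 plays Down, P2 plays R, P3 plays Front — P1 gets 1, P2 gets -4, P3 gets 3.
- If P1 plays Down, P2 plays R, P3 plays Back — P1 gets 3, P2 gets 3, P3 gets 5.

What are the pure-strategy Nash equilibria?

(Up, L, Back) and (Up, R, Front) and (Down, R, Back)

Mark each player's best response to every combination of opponents' strategies; a profile where every player is best-responding is a pure Nash equilibrium.
P1 against (L, Front): payoffs 1, -4 → best response Up.
P1 against (L, Back): payoffs 1, -5 → best response Up.
P1 against (R, Front): payoffs 3, 1 → best response Up.
P1 against (R, Back): payoffs 2, 3 → best response Down.
P2 against (Up, Front): payoffs 3, 4 → best response R.
P2 against (Up, Back): payoffs 4, -4 → best response L.
P2 against (Down, Front): payoffs 5, -4 → best response L.
P2 against (Down, Back): payoffs -4, 3 → best response R.
P3 against (Up, L): payoffs -5, -1 → best response Back.
P3 against (Up, R): payoffs 0, -3 → best response Front.
P3 against (Down, L): payoffs 5, 1 → best response Front.
P3 against (Down, R): payoffs 3, 5 → best response Back.
Mutual best responses: (Up, L, Back); (Up, R, Front); (Down, R, Back).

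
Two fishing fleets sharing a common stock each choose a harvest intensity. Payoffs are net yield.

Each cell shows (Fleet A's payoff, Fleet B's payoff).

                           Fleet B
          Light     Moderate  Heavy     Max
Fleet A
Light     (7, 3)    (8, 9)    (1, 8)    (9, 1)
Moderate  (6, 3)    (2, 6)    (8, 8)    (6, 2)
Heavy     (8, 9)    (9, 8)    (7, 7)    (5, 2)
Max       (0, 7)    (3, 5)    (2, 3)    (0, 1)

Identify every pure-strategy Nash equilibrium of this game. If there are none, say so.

(Moderate, Heavy) and (Heavy, Light)

(Light, Light): Fleet A can switch to Heavy (7 → 8). Not NE.
(Light, Moderate): Fleet A can switch to Heavy (8 → 9). Not NE.
(Light, Heavy): Fleet A can switch to Moderate (1 → 8). Not NE.
(Light, Max): Fleet B can switch to Light (1 → 3). Not NE.
(Moderate, Light): Fleet A can switch to Light (6 → 7). Not NE.
(Moderate, Moderate): Fleet A can switch to Light (2 → 8). Not NE.
(Moderate, Heavy): Fleet A gets 8, best alternative 7; Fleet B gets 8, best alternative 6. No profitable deviation — NE.
(Moderate, Max): Fleet A can switch to Light (6 → 9). Not NE.
(Heavy, Light): Fleet A gets 8, best alternative 7; Fleet B gets 9, best alternative 8. No profitable deviation — NE.
(Heavy, Moderate): Fleet B can switch to Light (8 → 9). Not NE.
(Heavy, Heavy): Fleet A can switch to Moderate (7 → 8). Not NE.
(Heavy, Max): Fleet A can switch to Light (5 → 9). Not NE.
(Max, Light): Fleet A can switch to Light (0 → 7). Not NE.
(Max, Moderate): Fleet A can switch to Light (3 → 8). Not NE.
(The remaining 2 profiles each have a profitable deviation by the same check.)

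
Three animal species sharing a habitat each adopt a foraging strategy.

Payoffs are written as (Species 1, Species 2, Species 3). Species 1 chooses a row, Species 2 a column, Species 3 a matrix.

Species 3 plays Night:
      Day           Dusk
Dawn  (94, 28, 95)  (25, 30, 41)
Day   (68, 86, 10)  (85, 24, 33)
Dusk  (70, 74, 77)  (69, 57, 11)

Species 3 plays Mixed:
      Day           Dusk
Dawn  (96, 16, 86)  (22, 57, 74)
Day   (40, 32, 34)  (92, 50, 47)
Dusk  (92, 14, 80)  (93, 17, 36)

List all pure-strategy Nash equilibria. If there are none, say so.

For each player, find the best response to each opponent profile; mutual best responses are the pure NE.
Species 1 against (Day, Night): payoffs 94, 68, 70 → best response Dawn.
Species 1 against (Day, Mixed): payoffs 96, 40, 92 → best response Dawn.
Species 1 against (Dusk, Night): payoffs 25, 85, 69 → best response Day.
Species 1 against (Dusk, Mixed): payoffs 22, 92, 93 → best response Dusk.
Species 2 against (Dawn, Night): payoffs 28, 30 → best response Dusk.
Species 2 against (Dawn, Mixed): payoffs 16, 57 → best response Dusk.
Species 2 against (Day, Night): payoffs 86, 24 → best response Day.
Species 2 against (Day, Mixed): payoffs 32, 50 → best response Dusk.
Species 2 against (Dusk, Night): payoffs 74, 57 → best response Day.
Species 2 against (Dusk, Mixed): payoffs 14, 17 → best response Dusk.
Species 3 against (Dawn, Day): payoffs 95, 86 → best response Night.
Species 3 against (Dawn, Dusk): payoffs 41, 74 → best response Mixed.
Species 3 against (Day, Day): payoffs 10, 34 → best response Mixed.
Species 3 against (Day, Dusk): payoffs 33, 47 → best response Mixed.
Species 3 against (Dusk, Day): payoffs 77, 80 → best response Mixed.
Species 3 against (Dusk, Dusk): payoffs 11, 36 → best response Mixed.
Mutual best responses: (Dusk, Dusk, Mixed).

The unique pure-strategy Nash equilibrium is (Dusk, Dusk, Mixed).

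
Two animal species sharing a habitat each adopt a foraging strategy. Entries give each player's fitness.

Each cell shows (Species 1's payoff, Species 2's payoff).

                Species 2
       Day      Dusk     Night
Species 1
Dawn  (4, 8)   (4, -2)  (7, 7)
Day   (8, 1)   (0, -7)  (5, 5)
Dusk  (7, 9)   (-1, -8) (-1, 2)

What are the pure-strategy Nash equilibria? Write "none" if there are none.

There is no pure-strategy Nash equilibrium.

Species 1 against Day: payoffs 4, 8, 7 → best response Day.
Species 1 against Dusk: payoffs 4, 0, -1 → best response Dawn.
Species 1 against Night: payoffs 7, 5, -1 → best response Dawn.
Species 2 against Dawn: payoffs 8, -2, 7 → best response Day.
Species 2 against Day: payoffs 1, -7, 5 → best response Night.
Species 2 against Dusk: payoffs 9, -8, 2 → best response Day.
No profile is a mutual best response for all players.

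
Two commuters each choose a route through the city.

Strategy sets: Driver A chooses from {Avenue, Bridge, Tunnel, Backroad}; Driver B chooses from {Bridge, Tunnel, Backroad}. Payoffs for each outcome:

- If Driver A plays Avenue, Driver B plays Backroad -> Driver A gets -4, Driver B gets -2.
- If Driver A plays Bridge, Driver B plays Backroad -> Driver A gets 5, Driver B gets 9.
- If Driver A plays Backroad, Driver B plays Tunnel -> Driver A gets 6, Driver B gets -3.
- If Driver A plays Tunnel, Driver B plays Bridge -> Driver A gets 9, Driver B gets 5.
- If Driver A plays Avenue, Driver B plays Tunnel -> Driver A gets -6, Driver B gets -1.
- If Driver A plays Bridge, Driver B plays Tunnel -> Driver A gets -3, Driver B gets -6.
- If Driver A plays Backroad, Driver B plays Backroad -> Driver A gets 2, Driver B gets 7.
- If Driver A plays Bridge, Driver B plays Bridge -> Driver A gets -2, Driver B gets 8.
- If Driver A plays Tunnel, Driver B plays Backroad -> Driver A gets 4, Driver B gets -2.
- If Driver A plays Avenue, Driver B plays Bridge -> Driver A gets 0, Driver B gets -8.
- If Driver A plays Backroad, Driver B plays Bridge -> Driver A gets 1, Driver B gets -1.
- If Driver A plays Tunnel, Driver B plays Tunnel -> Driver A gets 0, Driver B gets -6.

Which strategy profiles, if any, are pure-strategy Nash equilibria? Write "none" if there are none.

Pure-strategy Nash equilibria: (Bridge, Backroad); (Tunnel, Bridge)

Mark each player's best response to every combination of opponents' strategies; a profile where every player is best-responding is a pure Nash equilibrium.
Driver A against Bridge: payoffs 0, -2, 9, 1 → best response Tunnel.
Driver A against Tunnel: payoffs -6, -3, 0, 6 → best response Backroad.
Driver A against Backroad: payoffs -4, 5, 4, 2 → best response Bridge.
Driver B against Avenue: payoffs -8, -1, -2 → best response Tunnel.
Driver B against Bridge: payoffs 8, -6, 9 → best response Backroad.
Driver B against Tunnel: payoffs 5, -6, -2 → best response Bridge.
Driver B against Backroad: payoffs -1, -3, 7 → best response Backroad.
Mutual best responses: (Bridge, Backroad); (Tunnel, Bridge).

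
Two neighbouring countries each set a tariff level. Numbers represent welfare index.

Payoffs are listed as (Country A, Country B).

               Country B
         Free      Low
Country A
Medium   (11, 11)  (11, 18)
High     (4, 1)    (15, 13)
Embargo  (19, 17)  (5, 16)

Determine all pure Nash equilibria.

(High, Low), (Embargo, Free)

Country A against Free: payoffs 11, 4, 19 → best response Embargo.
Country A against Low: payoffs 11, 15, 5 → best response High.
Country B against Medium: payoffs 11, 18 → best response Low.
Country B against High: payoffs 1, 13 → best response Low.
Country B against Embargo: payoffs 17, 16 → best response Free.
Mutual best responses: (High, Low); (Embargo, Free).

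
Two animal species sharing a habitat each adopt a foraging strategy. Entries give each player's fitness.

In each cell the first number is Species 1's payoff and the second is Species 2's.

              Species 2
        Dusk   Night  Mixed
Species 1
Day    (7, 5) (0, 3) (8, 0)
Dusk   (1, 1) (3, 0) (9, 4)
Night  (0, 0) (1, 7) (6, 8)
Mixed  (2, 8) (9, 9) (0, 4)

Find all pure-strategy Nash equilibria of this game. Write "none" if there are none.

For each strategy profile, look for a profitable unilateral deviation.
(Day, Dusk): Species 1 gets 7, best alternative 2; Species 2 gets 5, best alternative 3. No profitable deviation — NE.
(Day, Night): Species 1 can switch to Dusk (0 → 3). Not NE.
(Day, Mixed): Species 1 can switch to Dusk (8 → 9). Not NE.
(Dusk, Dusk): Species 1 can switch to Day (1 → 7). Not NE.
(Dusk, Night): Species 1 can switch to Mixed (3 → 9). Not NE.
(Dusk, Mixed): Species 1 gets 9, best alternative 8; Species 2 gets 4, best alternative 1. No profitable deviation — NE.
(Night, Dusk): Species 1 can switch to Day (0 → 7). Not NE.
(Night, Night): Species 1 can switch to Dusk (1 → 3). Not NE.
(Night, Mixed): Species 1 can switch to Day (6 → 8). Not NE.
(Mixed, Dusk): Species 1 can switch to Day (2 → 7). Not NE.
(Mixed, Night): Species 1 gets 9, best alternative 3; Species 2 gets 9, best alternative 8. No profitable deviation — NE.
(The remaining 1 profile has a profitable deviation by the same check.)

The pure Nash equilibria are (Day, Dusk); (Dusk, Mixed); (Mixed, Night).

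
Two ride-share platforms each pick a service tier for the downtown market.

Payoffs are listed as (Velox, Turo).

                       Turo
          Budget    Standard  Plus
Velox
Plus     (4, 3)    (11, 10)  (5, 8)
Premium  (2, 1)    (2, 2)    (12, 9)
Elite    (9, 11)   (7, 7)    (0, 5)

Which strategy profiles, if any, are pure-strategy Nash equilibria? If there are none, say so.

(Plus, Budget): Velox can switch to Elite (4 → 9). Not NE.
(Plus, Standard): Velox gets 11, best alternative 7; Turo gets 10, best alternative 8. No profitable deviation — NE.
(Plus, Plus): Velox can switch to Premium (5 → 12). Not NE.
(Premium, Budget): Velox can switch to Plus (2 → 4). Not NE.
(Premium, Standard): Velox can switch to Plus (2 → 11). Not NE.
(Premium, Plus): Velox gets 12, best alternative 5; Turo gets 9, best alternative 2. No profitable deviation — NE.
(Elite, Budget): Velox gets 9, best alternative 4; Turo gets 11, best alternative 7. No profitable deviation — NE.
(Elite, Standard): Velox can switch to Plus (7 → 11). Not NE.
(Elite, Plus): Velox can switch to Plus (0 → 5). Not NE.

Pure-strategy Nash equilibria: (Plus, Standard), (Premium, Plus), (Elite, Budget)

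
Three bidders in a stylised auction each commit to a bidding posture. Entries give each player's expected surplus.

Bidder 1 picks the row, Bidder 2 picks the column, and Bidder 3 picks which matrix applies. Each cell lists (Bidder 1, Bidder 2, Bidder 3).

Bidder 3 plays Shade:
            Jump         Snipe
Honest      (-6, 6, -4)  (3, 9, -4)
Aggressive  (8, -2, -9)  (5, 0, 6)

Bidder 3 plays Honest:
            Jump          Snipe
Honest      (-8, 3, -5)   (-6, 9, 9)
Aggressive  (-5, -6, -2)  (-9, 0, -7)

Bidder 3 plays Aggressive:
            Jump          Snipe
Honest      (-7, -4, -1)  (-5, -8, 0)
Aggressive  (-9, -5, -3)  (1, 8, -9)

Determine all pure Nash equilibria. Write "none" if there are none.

The pure Nash equilibria are (Honest, Jump, Aggressive), (Honest, Snipe, Honest), (Aggressive, Snipe, Shade).

Bidder 1 against (Jump, Shade): payoffs -6, 8 → best response Aggressive.
Bidder 1 against (Jump, Honest): payoffs -8, -5 → best response Aggressive.
Bidder 1 against (Jump, Aggressive): payoffs -7, -9 → best response Honest.
Bidder 1 against (Snipe, Shade): payoffs 3, 5 → best response Aggressive.
Bidder 1 against (Snipe, Honest): payoffs -6, -9 → best response Honest.
Bidder 1 against (Snipe, Aggressive): payoffs -5, 1 → best response Aggressive.
Bidder 2 against (Honest, Shade): payoffs 6, 9 → best response Snipe.
Bidder 2 against (Honest, Honest): payoffs 3, 9 → best response Snipe.
Bidder 2 against (Honest, Aggressive): payoffs -4, -8 → best response Jump.
Bidder 2 against (Aggressive, Shade): payoffs -2, 0 → best response Snipe.
Bidder 2 against (Aggressive, Honest): payoffs -6, 0 → best response Snipe.
Bidder 2 against (Aggressive, Aggressive): payoffs -5, 8 → best response Snipe.
Bidder 3 against (Honest, Jump): payoffs -4, -5, -1 → best response Aggressive.
Bidder 3 against (Honest, Snipe): payoffs -4, 9, 0 → best response Honest.
Bidder 3 against (Aggressive, Jump): payoffs -9, -2, -3 → best response Honest.
Bidder 3 against (Aggressive, Snipe): payoffs 6, -7, -9 → best response Shade.
Mutual best responses: (Honest, Jump, Aggressive); (Honest, Snipe, Honest); (Aggressive, Snipe, Shade).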